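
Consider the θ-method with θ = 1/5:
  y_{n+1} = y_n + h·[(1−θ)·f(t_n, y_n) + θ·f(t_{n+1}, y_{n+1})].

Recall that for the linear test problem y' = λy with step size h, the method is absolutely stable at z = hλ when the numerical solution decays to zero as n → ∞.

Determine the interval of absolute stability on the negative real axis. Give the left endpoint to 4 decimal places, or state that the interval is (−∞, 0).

z∈(-3.3333,0).

Test eqn y'=λy, z=hλ:
  y_{n+1} = y_n + z·[4/5·y_n + 1/5·y_{n+1}] ⇒ (1 − 1/5z)y_{n+1} = (1 + 4/5z)y_n
  Hence R(z) = (1 + 4/5z)/(1 − 1/5z).

Find x<0 with |R(x)|<1.
x=-0.73: |R|=0.3630
R=−1: 1+4/5x = −1+1/5x ⇒ -3/5x=2 ⇒ x=2/(-3/5)=-3.3333
Confirm numerically:
  x=-3.290: |R|=0.98432 <1
  x=-2.680: |R|=0.74479 <1
  x=-2.524: |R|=0.67730 <1
  x=-3.930: |R|=1.20045 >1
  x=-3.726: |R|=1.13500 >1
  x=-3.669: |R|=1.11616 >1
Stable set (-3.3333, 0).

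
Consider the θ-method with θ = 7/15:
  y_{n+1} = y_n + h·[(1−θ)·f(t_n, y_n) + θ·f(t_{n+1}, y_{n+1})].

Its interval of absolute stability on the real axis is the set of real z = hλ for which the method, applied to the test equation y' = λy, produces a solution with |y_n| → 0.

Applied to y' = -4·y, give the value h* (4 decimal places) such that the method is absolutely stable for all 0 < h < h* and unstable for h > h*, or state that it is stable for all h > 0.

On y'=λy, z=hλ:
  y_{n+1} = y_n + z·[8/15·y_n + 7/15·y_{n+1}] ⇒ (1 − 7/15z)y_{n+1} = (1 + 8/15z)y_n
  Hence R(z) = (1 + 8/15z)/(1 − 7/15z).

Find x<0 with |R(x)|<1.
x=-0.8: |R|=0.4175
R=−1: 1+8/15x = −1+7/15x ⇒ -1/15x=2 ⇒ x=2/(-1/15)=-30.0000
Confirm numerically:
  x=-26.377: |R|=0.98185 <1
  x=-17.635: |R|=0.91069 <1
  x=-13.524: |R|=0.84976 <1
  x=-30.145: |R|=1.00064 >1
  x=-30.136: |R|=1.00060 >1
Stable set (-30.0000, 0).

(-30.0000,0); λ=-4 ⇒ h* = (30)/4 = 7.5000.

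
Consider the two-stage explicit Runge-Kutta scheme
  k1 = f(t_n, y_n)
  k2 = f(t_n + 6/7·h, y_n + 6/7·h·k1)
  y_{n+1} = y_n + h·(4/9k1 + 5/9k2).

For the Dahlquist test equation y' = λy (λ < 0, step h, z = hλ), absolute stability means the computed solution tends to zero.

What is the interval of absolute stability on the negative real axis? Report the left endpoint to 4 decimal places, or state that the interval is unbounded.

(-2.1000, 0).

On y'=λy, z=hλ:
  k1=λy_n ⇒ h·k1=z·y_n;  k2=λ(1+6/7z)y_n ⇒ h·k2=z(1+6/7z)y_n
  y_{n+1}/y_n = 1 + 4/9z + 5/9z(1+6/7z) = 1 + z + 10/21z²
  so R(z) = 1 + z + 10/21z².

Find x<0 with |R(x)|<1.
x=-1.07: |R|=0.4752
R=1: x+10/21x²=0 ⇒ x=−21/10=-2.1000; min R=1−1/(4·10/21)=0.4750>−1
Confirm numerically:
  x=-1.806: |R|=0.74716 <1
  x=-1.645: |R|=0.64358 <1
  x=-1.101: |R|=0.47624 <1
  x=-0.992: |R|=0.47660 <1
  x=-2.460: |R|=1.42171 >1
  x=-2.310: |R|=1.23100 >1
Interval (-2.1000, 0).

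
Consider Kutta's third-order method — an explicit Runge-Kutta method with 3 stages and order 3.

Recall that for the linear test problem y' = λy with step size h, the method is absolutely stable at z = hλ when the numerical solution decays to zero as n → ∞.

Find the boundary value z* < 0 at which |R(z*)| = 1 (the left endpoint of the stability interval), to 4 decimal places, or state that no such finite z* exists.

z* = -2.5127.

With y'=λy (z=hλ):
  order 3, 3-stage ⇒ R(z)=1+z+z^2/2+z^3/6
  (e.g. R(-1.27)=0.19505, |R|=0.19505)

Need |R(x)|<1, x<0.
x=-1.27: |R|=0.1951
|R(-2.06)|=0.3952 |R(-1.8)|=0.1520 |R(-0.7)|=0.4878
Bisect:
  x_lo=-2.9049 |R|=1.7711  x_hi=-0.3290 |R|=0.7192
  mid=-1.61691 |R|=0.01425 →hi
  mid=-2.26089 |R|=0.63121 →hi
  mid=-2.58287 |R|=1.11908 →lo
  mid=-2.42188 |R|=0.85672 →hi
  mid=-2.50238 |R|=0.98303 →hi
  mid=-2.54263 |R|=1.04981 →lo
  mid=-2.52250 |R|=1.01611 →lo
  mid=-2.51244 |R|=0.99950 →hi
  ...
  [-2.51275,-2.51260] ⇒ x*=-2.5127
So |R|<1 on (-2.5127, 0).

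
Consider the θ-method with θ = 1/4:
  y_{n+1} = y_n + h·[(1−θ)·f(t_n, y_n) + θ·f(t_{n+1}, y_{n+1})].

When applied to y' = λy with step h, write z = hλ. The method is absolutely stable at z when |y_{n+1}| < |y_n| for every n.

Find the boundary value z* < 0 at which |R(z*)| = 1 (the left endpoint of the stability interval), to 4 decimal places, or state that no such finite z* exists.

Set f=λy, z=hλ:
  y_{n+1} = y_n + z·[3/4·y_n + 1/4·y_{n+1}] ⇒ (1 − 1/4z)y_{n+1} = (1 + 3/4z)y_n
  Hence R(z) = (1 + 3/4z)/(1 − 1/4z).

Boundary: |R(x)|=1, x<0.
x=-0.87: |R|=0.2854
R=−1: 1+3/4x = −1+1/4x ⇒ -1/2x=2 ⇒ x=2/(-1/2)=-4.0000
Confirm numerically:
  x=-3.271: |R|=0.79948 <1
  x=-2.960: |R|=0.70115 <1
  x=-2.190: |R|=0.41519 <1
  x=-4.331: |R|=1.07946 >1
  x=-4.150: |R|=1.03681 >1
Stable set (-4.0000, 0).

z* = -4.0000.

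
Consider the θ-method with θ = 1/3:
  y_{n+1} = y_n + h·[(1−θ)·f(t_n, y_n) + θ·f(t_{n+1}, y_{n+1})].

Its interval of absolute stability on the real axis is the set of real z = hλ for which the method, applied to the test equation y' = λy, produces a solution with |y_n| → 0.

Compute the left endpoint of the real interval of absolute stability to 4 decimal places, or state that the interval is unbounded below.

left endpoint -6.0000.

Set f=λy, z=hλ:
  y_{n+1} = y_n + z·[2/3·y_n + 1/3·y_{n+1}] ⇒ (1 − 1/3z)y_{n+1} = (1 + 2/3z)y_n
  Hence R(z) = (1 + 2/3z)/(1 − 1/3z).

Solve |R(x)|<1 on ℝ⁻.
x=-1.07: |R|=0.2113
R=−1: 1+2/3x = −1+1/3x ⇒ -1/3x=2 ⇒ x=2/(-1/3)=-6.0000
Confirm numerically:
  x=-4.911: |R|=0.86234 <1
  x=-4.860: |R|=0.85496 <1
  x=-3.335: |R|=0.57932 <1
  x=-3.182: |R|=0.54416 <1
  x=-6.119: |R|=1.01305 >1
  x=-6.074: |R|=1.00816 >1
So |R|<1 on (-6.0000, 0).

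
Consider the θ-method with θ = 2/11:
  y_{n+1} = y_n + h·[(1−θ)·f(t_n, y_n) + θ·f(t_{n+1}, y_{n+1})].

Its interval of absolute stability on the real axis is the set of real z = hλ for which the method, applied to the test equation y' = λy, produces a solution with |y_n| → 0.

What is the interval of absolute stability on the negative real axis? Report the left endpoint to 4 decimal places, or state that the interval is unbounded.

(-3.1429, 0).

Set f=λy, z=hλ:
  y_{n+1} = y_n + z·[9/11·y_n + 2/11·y_{n+1}] ⇒ (1 − 2/11z)y_{n+1} = (1 + 9/11z)y_n
  ⇒ R(z) = (1 + 9/11z)/(1 − 2/11z).

Find x<0 with |R(x)|<1.
x=-0.53: |R|=0.5166
R=−1: 1+9/11x = −1+2/11x ⇒ -7/11x=2 ⇒ x=2/(-7/11)=-3.1429
Confirm numerically:
  x=-3.099: |R|=0.98215 <1
  x=-1.472: |R|=0.16122 <1
  x=-1.280: |R|=0.03835 <1
  x=-3.642: |R|=1.19110 >1
  x=-3.436: |R|=1.11482 >1
So |R|<1 on (-3.1429, 0).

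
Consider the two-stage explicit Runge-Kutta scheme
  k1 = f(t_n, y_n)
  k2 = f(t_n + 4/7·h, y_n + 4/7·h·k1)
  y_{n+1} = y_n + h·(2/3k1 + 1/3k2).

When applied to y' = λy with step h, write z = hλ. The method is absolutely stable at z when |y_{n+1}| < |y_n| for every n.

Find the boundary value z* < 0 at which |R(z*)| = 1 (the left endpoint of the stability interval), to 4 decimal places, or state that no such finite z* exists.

left endpoint -5.2500.

With y'=λy (z=hλ):
  k1=λy_n ⇒ h·k1=z·y_n;  k2=λ(1+4/7z)y_n ⇒ h·k2=z(1+4/7z)y_n
  y_{n+1}/y_n = 1 + 2/3z + 1/3z(1+4/7z) = 1 + z + 4/21z²
  so R(z) = 1 + z + 4/21z².

Solve |R(x)|<1 on ℝ⁻.
x=-0.96: |R|=0.2155
R=1: x+4/21x²=0 ⇒ x=−21/4=-5.2500; min R=1−1/(4·4/21)=-0.3125>−1
Confirm numerically:
  x=-5.140: |R|=0.89230 <1
  x=-4.855: |R|=0.63472 <1
  x=-2.293: |R|=0.29150 <1
  x=-2.118: |R|=0.26354 <1
  x=-5.632: |R|=1.40980 >1
  x=-5.625: |R|=1.40179 >1
  x=-5.435: |R|=1.19152 >1
So |R|<1 on (-5.2500, 0).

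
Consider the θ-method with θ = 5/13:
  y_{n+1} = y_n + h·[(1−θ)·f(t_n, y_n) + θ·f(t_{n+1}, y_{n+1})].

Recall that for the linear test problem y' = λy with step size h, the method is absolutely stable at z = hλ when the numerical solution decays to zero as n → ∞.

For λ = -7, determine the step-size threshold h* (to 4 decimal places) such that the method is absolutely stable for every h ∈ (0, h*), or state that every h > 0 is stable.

(-8.6667,0); λ=-7 ⇒ h* = (26/3)/7 = 1.2381.

With y'=λy (z=hλ):
  y_{n+1} = y_n + z·[8/13·y_n + 5/13·y_{n+1}] ⇒ (1 − 5/13z)y_{n+1} = (1 + 8/13z)y_n
  Hence R(z) = (1 + 8/13z)/(1 − 5/13z).

Find x<0 with |R(x)|<1.
x=-0.84: |R|=0.3651
R=−1: 1+8/13x = −1+5/13x ⇒ -3/13x=2 ⇒ x=2/(-3/13)=-8.6667
Confirm numerically:
  x=-8.184: |R|=0.97315 <1
  x=-6.950: |R|=0.89215 <1
  x=-6.632: |R|=0.86776 <1
  x=-5.521: |R|=0.76759 <1
  x=-9.037: |R|=1.01909 >1
  x=-9.008: |R|=1.01764 >1
Interval (-8.6667, 0).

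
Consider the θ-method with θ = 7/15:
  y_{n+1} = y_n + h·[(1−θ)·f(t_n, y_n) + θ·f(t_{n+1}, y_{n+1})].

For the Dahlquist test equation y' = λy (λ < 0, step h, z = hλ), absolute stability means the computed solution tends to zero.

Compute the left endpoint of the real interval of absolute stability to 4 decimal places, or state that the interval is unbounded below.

Set f=λy, z=hλ:
  y_{n+1} = y_n + z·[8/15·y_n + 7/15·y_{n+1}] ⇒ (1 − 7/15z)y_{n+1} = (1 + 8/15z)y_n
  ⇒ R(z) = (1 + 8/15z)/(1 − 7/15z).

Need |R(x)|<1, x<0.
x=-0.66: |R|=0.4954
R=−1: 1+8/15x = −1+7/15x ⇒ -1/15x=2 ⇒ x=2/(-1/15)=-30.0000
Confirm numerically:
  x=-25.503: |R|=0.97676 <1
  x=-23.795: |R|=0.96582 <1
  x=-22.340: |R|=0.95530 <1
  x=-18.853: |R|=0.92416 <1
  x=-30.486: |R|=1.00213 >1
  x=-30.180: |R|=1.00080 >1
Interval (-30.0000, 0).

z* = -30.0000.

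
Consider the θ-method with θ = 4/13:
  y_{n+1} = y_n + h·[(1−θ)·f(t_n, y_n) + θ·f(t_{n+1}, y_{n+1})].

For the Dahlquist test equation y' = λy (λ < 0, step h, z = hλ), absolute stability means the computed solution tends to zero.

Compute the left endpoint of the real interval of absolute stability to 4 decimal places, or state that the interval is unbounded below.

Test eqn y'=λy, z=hλ:
  y_{n+1} = y_n + z·[9/13·y_n + 4/13·y_{n+1}] ⇒ (1 − 4/13z)y_{n+1} = (1 + 9/13z)y_n
  so R(z) = (1 + 9/13z)/(1 − 4/13z).

Solve |R(x)|<1 on ℝ⁻.
x=-0.3: |R|=0.7254
R=−1: 1+9/13x = −1+4/13x ⇒ -5/13x=2 ⇒ x=2/(-5/13)=-5.2000
Confirm numerically:
  x=-4.069: |R|=0.80684 <1
  x=-3.252: |R|=0.62550 <1
  x=-2.674: |R|=0.46700 <1
  x=-5.626: |R|=1.05999 >1
  x=-5.593: |R|=1.05555 >1
  x=-5.402: |R|=1.02918 >1
Interval (-5.2000, 0).

z* = -5.2000.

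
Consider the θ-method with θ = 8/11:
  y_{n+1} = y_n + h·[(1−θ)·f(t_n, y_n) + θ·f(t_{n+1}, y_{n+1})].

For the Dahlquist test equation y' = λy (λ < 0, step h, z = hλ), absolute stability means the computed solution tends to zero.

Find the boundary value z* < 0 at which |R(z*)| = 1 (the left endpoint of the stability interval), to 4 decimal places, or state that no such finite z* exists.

On y'=λy, z=hλ:
  y_{n+1} = y_n + z·[3/11·y_n + 8/11·y_{n+1}] ⇒ (1 − 8/11z)y_{n+1} = (1 + 3/11z)y_n
  Hence R(z) = (1 + 3/11z)/(1 − 8/11z).

Find x<0 with |R(x)|<1.
x=-1.13: |R|=0.3797
x=-2: |R|=0.1852
x=-10: |R|=0.2088
x=-100: |R|=0.3564
θ=8/11≥1/2 ⇒ |1+3/11x|<|1−8/11x| ∀x<0 ⇒ interval (−∞,0).

interval (−∞, 0).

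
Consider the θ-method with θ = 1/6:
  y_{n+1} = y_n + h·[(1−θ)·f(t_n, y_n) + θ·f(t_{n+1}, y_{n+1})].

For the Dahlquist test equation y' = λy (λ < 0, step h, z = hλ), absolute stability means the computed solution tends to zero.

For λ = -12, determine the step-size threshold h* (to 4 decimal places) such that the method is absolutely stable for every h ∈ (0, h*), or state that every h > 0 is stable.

On y'=λy, z=hλ:
  y_{n+1} = y_n + z·[5/6·y_n + 1/6·y_{n+1}] ⇒ (1 − 1/6z)y_{n+1} = (1 + 5/6z)y_n
  ⇒ R(z) = (1 + 5/6z)/(1 − 1/6z).

Solve |R(x)|<1 on ℝ⁻.
x=-0.78: |R|=0.3097
R=−1: 1+5/6x = −1+1/6x ⇒ -2/3x=2 ⇒ x=2/(-2/3)=-3.0000
Confirm numerically:
  x=-2.965: |R|=0.98438 <1
  x=-2.375: |R|=0.70149 <1
  x=-1.289: |R|=0.06105 <1
  x=-3.459: |R|=1.19410 >1
  x=-3.350: |R|=1.14973 >1
  x=-3.198: |R|=1.08611 >1
Stable set (-3.0000, 0).

(-3.0000,0); λ=-12 ⇒ h* = (3)/12 = 0.2500.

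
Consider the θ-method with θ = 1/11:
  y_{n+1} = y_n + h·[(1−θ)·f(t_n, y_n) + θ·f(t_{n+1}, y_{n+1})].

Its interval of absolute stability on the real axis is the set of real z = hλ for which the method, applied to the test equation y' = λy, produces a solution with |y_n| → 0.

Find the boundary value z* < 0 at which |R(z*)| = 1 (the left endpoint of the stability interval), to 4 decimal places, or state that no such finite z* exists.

Set f=λy, z=hλ:
  y_{n+1} = y_n + z·[10/11·y_n + 1/11·y_{n+1}] ⇒ (1 − 1/11z)y_{n+1} = (1 + 10/11z)y_n
  R(z) = (1 + 10/11z)/(1 − 1/11z).

Find x<0 with |R(x)|<1.
x=-1.17: |R|=0.0575
R=−1: 1+10/11x = −1+1/11x ⇒ -9/11x=2 ⇒ x=2/(-9/11)=-2.4444
Confirm numerically:
  x=-1.512: |R|=0.32928 <1
  x=-1.095: |R|=0.00413 <1
  x=-0.989: |R|=0.09258 <1
  x=-2.977: |R|=1.34292 >1
  x=-2.889: |R|=1.28807 >1
  x=-2.793: |R|=1.22743 >1
Interval (-2.4444, 0).

z* = -2.4444.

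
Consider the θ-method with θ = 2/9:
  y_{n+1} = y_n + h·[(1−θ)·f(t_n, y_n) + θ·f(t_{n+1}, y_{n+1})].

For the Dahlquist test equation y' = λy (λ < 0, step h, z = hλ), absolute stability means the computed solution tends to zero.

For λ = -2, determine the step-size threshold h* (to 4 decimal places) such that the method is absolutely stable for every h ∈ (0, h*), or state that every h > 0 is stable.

(-3.6000,0); λ=-2 ⇒ h* = (18/5)/2 = 1.8000.

With y'=λy (z=hλ):
  y_{n+1} = y_n + z·[7/9·y_n + 2/9·y_{n+1}] ⇒ (1 − 2/9z)y_{n+1} = (1 + 7/9z)y_n
  ⇒ R(z) = (1 + 7/9z)/(1 − 2/9z).

Solve |R(x)|<1 on ℝ⁻.
x=-1.53: |R|=0.1418
R=−1: 1+7/9x = −1+2/9x ⇒ -5/9x=2 ⇒ x=2/(-5/9)=-3.6000
Confirm numerically:
  x=-3.142: |R|=0.85017 <1
  x=-2.951: |R|=0.78224 <1
  x=-1.753: |R|=0.26155 <1
  x=-1.736: |R|=0.25273 <1
  x=-4.152: |R|=1.15950 >1
  x=-4.052: |R|=1.13213 >1
  x=-4.035: |R|=1.12742 >1
So |R|<1 on (-3.6000, 0).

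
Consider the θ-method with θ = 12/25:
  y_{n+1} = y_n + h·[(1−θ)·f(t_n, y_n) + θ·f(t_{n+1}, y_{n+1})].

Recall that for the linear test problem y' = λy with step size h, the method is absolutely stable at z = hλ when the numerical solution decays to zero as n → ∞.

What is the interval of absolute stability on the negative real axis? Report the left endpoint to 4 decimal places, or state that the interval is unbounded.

Test eqn y'=λy, z=hλ:
  y_{n+1} = y_n + z·[13/25·y_n + 12/25·y_{n+1}] ⇒ (1 − 12/25z)y_{n+1} = (1 + 13/25z)y_n
  Hence R(z) = (1 + 13/25z)/(1 − 12/25z).

Need |R(x)|<1, x<0.
x=-1.74: |R|=0.0519
R=−1: 1+13/25x = −1+12/25x ⇒ -1/25x=2 ⇒ x=2/(-1/25)=-50.0000
Confirm numerically:
  x=-49.179: |R|=0.99867 <1
  x=-24.964: |R|=0.92286 <1
  x=-24.639: |R|=0.92091 <1
  x=-50.319: |R|=1.00051 >1
  x=-50.204: |R|=1.00033 >1
  x=-50.140: |R|=1.00022 >1
Interval (-50.0000, 0).

(-50.0000, 0).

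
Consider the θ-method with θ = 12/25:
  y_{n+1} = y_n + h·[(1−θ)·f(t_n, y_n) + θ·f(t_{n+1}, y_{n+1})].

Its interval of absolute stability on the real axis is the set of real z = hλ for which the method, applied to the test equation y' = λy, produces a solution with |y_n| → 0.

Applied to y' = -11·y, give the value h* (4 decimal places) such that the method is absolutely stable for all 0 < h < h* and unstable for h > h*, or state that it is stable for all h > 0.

(-50.0000,0); λ=-11 ⇒ h* = (50)/11 = 4.5455.

Set f=λy, z=hλ:
  y_{n+1} = y_n + z·[13/25·y_n + 12/25·y_{n+1}] ⇒ (1 − 12/25z)y_{n+1} = (1 + 13/25z)y_n
  Hence R(z) = (1 + 13/25z)/(1 − 12/25z).

Find x<0 with |R(x)|<1.
x=-0.6: |R|=0.5342
R=−1: 1+13/25x = −1+12/25x ⇒ -1/25x=2 ⇒ x=2/(-1/25)=-50.0000
Confirm numerically:
  x=-47.770: |R|=0.99627 <1
  x=-26.715: |R|=0.93262 <1
  x=-22.787: |R|=0.90882 <1
  x=-50.565: |R|=1.00089 >1
  x=-50.387: |R|=1.00061 >1
Stable set (-50.0000, 0).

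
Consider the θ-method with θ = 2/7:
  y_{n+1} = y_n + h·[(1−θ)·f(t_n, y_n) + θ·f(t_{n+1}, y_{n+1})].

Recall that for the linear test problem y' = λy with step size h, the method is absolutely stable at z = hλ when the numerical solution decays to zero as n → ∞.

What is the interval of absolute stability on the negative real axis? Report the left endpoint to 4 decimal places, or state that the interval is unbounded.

Set f=λy, z=hλ:
  y_{n+1} = y_n + z·[5/7·y_n + 2/7·y_{n+1}] ⇒ (1 − 2/7z)y_{n+1} = (1 + 5/7z)y_n
  ⇒ R(z) = (1 + 5/7z)/(1 − 2/7z).

Solve |R(x)|<1 on ℝ⁻.
x=-0.59: |R|=0.4951
R=−1: 1+5/7x = −1+2/7x ⇒ -3/7x=2 ⇒ x=2/(-3/7)=-4.6667
Confirm numerically:
  x=-3.548: |R|=0.76192 <1
  x=-3.393: |R|=0.72283 <1
  x=-3.013: |R|=0.61915 <1
  x=-5.177: |R|=1.08822 >1
  x=-4.860: |R|=1.03469 >1
So |R|<1 on (-4.6667, 0).

(-4.6667, 0).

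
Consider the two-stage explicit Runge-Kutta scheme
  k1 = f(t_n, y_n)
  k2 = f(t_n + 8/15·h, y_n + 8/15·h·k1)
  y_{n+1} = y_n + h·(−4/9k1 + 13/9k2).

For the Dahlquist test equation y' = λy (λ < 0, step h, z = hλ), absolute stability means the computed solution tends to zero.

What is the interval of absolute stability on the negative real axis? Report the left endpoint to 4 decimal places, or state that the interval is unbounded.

z∈(-1.2981,0).

Set f=λy, z=hλ:
  k1=λy_n ⇒ h·k1=z·y_n;  k2=λ(1+8/15z)y_n ⇒ h·k2=z(1+8/15z)y_n
  y_{n+1}/y_n = 1 − 4/9z + 13/9z(1+8/15z) = 1 + z + 104/135z²
  R(z) = 1 + z + 104/135z².

Boundary: |R(x)|=1, x<0.
x=-0.61: |R|=0.6767
R=1: x+104/135x²=0 ⇒ x=−135/104=-1.2981; min R=1−1/(4·104/135)=0.6755>−1
Confirm numerically:
  x=-1.200: |R|=0.90933 <1
  x=-1.053: |R|=0.80119 <1
  x=-0.950: |R|=0.74526 <1
  x=-1.847: |R|=1.78105 >1
  x=-1.545: |R|=1.29389 >1
Stable set (-1.2981, 0).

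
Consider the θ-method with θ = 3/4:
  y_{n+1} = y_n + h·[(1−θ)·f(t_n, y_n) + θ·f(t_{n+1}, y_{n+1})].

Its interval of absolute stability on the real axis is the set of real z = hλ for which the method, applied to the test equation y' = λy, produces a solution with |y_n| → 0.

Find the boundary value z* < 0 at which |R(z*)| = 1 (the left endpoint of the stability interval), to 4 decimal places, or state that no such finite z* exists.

On y'=λy, z=hλ:
  y_{n+1} = y_n + z·[1/4·y_n + 3/4·y_{n+1}] ⇒ (1 − 3/4z)y_{n+1} = (1 + 1/4z)y_n
  Hence R(z) = (1 + 1/4z)/(1 − 3/4z).

Need |R(x)|<1, x<0.
x=-1.05: |R|=0.4126
x=-2: |R|=0.2000
x=-10: |R|=0.1765
x=-100: |R|=0.3158
θ=3/4≥1/2 ⇒ |1+1/4x|<|1−3/4x| ∀x<0 ⇒ stable on all of ℝ⁻.

(−∞, 0) — no finite endpoint.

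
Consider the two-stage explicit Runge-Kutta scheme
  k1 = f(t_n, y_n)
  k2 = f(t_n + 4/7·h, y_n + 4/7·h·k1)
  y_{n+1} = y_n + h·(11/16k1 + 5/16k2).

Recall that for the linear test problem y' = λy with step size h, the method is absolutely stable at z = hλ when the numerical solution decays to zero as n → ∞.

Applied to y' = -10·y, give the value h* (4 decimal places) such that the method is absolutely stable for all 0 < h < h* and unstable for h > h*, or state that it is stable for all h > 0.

On y'=λy, z=hλ:
  k1=λy_n ⇒ h·k1=z·y_n;  k2=λ(1+4/7z)y_n ⇒ h·k2=z(1+4/7z)y_n
  y_{n+1}/y_n = 1 + 11/16z + 5/16z(1+4/7z) = 1 + z + 5/28z²
  ⇒ R(z) = 1 + z + 5/28z².

Find x<0 with |R(x)|<1.
x=-1.15: |R|=0.0862
R=1: x+5/28x²=0 ⇒ x=−28/5=-5.6000; min R=1−1/(4·5/28)=-0.4000>−1
Confirm numerically:
  x=-4.779: |R|=0.29936 <1
  x=-3.804: |R|=0.22000 <1
  x=-3.437: |R|=0.32754 <1
  x=-6.158: |R|=1.61360 >1
  x=-5.817: |R|=1.22541 >1
  x=-5.656: |R|=1.05656 >1
Stable set (-5.6000, 0).

(-5.6000,0); λ=-10 ⇒ h* = (28/5)/10 = 0.5600.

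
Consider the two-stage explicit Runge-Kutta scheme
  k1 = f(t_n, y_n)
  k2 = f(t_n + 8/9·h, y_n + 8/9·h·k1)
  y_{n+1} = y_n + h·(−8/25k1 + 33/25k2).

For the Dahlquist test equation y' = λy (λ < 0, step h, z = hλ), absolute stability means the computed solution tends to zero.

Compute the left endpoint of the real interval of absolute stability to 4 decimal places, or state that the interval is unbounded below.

Set f=λy, z=hλ:
  k1=λy_n ⇒ h·k1=z·y_n;  k2=λ(1+8/9z)y_n ⇒ h·k2=z(1+8/9z)y_n
  y_{n+1}/y_n = 1 − 8/25z + 33/25z(1+8/9z) = 1 + z + 88/75z²
  ⇒ R(z) = 1 + z + 88/75z².

Boundary: |R(x)|=1, x<0.
x=-0.34: |R|=0.7956
R=1: x+88/75x²=0 ⇒ x=−75/88=-0.8523; min R=1−1/(4·88/75)=0.7869>−1
Confirm numerically:
  x=-0.712: |R|=0.88281 <1
  x=-0.605: |R|=0.82447 <1
  x=-0.544: |R|=0.80323 <1
  x=-0.363: |R|=0.79161 <1
  x=-0.986: |R|=1.15471 >1
  x=-0.975: |R|=1.14040 >1
Stable set (-0.8523, 0).

left endpoint -0.8523.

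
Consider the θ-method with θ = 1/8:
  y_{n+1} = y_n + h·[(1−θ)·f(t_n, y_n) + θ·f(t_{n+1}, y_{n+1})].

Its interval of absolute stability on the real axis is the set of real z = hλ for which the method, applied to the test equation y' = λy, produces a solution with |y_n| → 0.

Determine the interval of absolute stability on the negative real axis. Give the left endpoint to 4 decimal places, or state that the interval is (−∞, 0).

Set f=λy, z=hλ:
  y_{n+1} = y_n + z·[7/8·y_n + 1/8·y_{n+1}] ⇒ (1 − 1/8z)y_{n+1} = (1 + 7/8z)y_n
  R(z) = (1 + 7/8z)/(1 − 1/8z).

Find x<0 with |R(x)|<1.
x=-0.77: |R|=0.2976
R=−1: 1+7/8x = −1+1/8x ⇒ -3/4x=2 ⇒ x=2/(-3/4)=-2.6667
Confirm numerically:
  x=-2.553: |R|=0.93537 <1
  x=-1.824: |R|=0.48534 <1
  x=-1.737: |R|=0.42713 <1
  x=-3.187: |R|=1.27907 >1
  x=-2.980: |R|=1.17122 >1
  x=-2.785: |R|=1.06583 >1
So |R|<1 on (-2.6667, 0).

(-2.6667, 0).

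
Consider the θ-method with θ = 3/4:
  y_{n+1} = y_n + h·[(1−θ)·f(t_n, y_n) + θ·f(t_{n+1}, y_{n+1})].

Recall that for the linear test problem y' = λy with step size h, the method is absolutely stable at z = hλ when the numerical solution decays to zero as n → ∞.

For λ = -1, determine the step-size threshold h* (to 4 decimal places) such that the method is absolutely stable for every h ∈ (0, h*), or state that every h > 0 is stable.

With y'=λy (z=hλ):
  y_{n+1} = y_n + z·[1/4·y_n + 3/4·y_{n+1}] ⇒ (1 − 3/4z)y_{n+1} = (1 + 1/4z)y_n
  R(z) = (1 + 1/4z)/(1 − 3/4z).

Boundary: |R(x)|=1, x<0.
x=-0.33: |R|=0.7355
x=-2: |R|=0.2000
x=-10: |R|=0.1765
x=-100: |R|=0.3158
θ=3/4≥1/2 ⇒ |1+1/4x|<|1−3/4x| ∀x<0 ⇒ unbounded interval.

unbounded; (−∞, 0). Any h>0 works for λ=-1.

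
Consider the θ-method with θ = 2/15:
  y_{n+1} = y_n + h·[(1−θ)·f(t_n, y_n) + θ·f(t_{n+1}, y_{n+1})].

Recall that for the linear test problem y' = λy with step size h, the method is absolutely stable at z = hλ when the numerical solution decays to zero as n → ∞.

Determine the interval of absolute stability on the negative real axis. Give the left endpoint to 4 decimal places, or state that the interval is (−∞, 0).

On y'=λy, z=hλ:
  y_{n+1} = y_n + z·[13/15·y_n + 2/15·y_{n+1}] ⇒ (1 − 2/15z)y_{n+1} = (1 + 13/15z)y_n
  Hence R(z) = (1 + 13/15z)/(1 − 2/15z).

Boundary: |R(x)|=1, x<0.
x=-1.11: |R|=0.0331
R=−1: 1+13/15x = −1+2/15x ⇒ -11/15x=2 ⇒ x=2/(-11/15)=-2.7273
Confirm numerically:
  x=-2.447: |R|=0.84503 <1
  x=-1.156: |R|=0.00162 <1
  x=-1.102: |R|=0.03918 <1
  x=-3.233: |R|=1.25915 >1
  x=-3.039: |R|=1.16268 >1
So |R|<1 on (-2.7273, 0).

z∈(-2.7273,0).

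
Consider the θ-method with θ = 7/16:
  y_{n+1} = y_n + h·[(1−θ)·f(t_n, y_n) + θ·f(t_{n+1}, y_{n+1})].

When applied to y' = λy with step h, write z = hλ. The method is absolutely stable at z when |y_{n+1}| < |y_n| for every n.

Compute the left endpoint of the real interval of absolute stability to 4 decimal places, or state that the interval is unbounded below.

On y'=λy, z=hλ:
  y_{n+1} = y_n + z·[9/16·y_n + 7/16·y_{n+1}] ⇒ (1 − 7/16z)y_{n+1} = (1 + 9/16z)y_n
  Hence R(z) = (1 + 9/16z)/(1 − 7/16z).

Need |R(x)|<1, x<0.
x=-0.79: |R|=0.4129
R=−1: 1+9/16x = −1+7/16x ⇒ -1/8x=2 ⇒ x=2/(-1/8)=-16.0000
Confirm numerically:
  x=-15.815: |R|=0.99708 <1
  x=-12.955: |R|=0.94292 <1
  x=-9.456: |R|=0.84076 <1
  x=-6.556: |R|=0.69482 <1
  x=-16.571: |R|=1.00865 >1
  x=-16.428: |R|=1.00653 >1
  x=-16.337: |R|=1.00517 >1
So |R|<1 on (-16.0000, 0).

z* = -16.0000.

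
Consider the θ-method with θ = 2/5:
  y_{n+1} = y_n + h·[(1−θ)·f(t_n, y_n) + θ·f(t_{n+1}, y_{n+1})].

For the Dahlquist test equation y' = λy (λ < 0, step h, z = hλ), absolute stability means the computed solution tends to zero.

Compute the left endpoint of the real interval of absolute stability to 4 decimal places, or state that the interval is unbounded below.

On y'=λy, z=hλ:
  y_{n+1} = y_n + z·[3/5·y_n + 2/5·y_{n+1}] ⇒ (1 − 2/5z)y_{n+1} = (1 + 3/5z)y_n
  Hence R(z) = (1 + 3/5z)/(1 − 2/5z).

Solve |R(x)|<1 on ℝ⁻.
x=-1.47: |R|=0.0743
R=−1: 1+3/5x = −1+2/5x ⇒ -1/5x=2 ⇒ x=2/(-1/5)=-10.0000
Confirm numerically:
  x=-9.687: |R|=0.98716 <1
  x=-8.118: |R|=0.91138 <1
  x=-7.370: |R|=0.86677 <1
  x=-6.691: |R|=0.81999 <1
  x=-10.514: |R|=1.01975 >1
  x=-10.434: |R|=1.01678 >1
  x=-10.041: |R|=1.00163 >1
Stable set (-10.0000, 0).

left endpoint -10.0000.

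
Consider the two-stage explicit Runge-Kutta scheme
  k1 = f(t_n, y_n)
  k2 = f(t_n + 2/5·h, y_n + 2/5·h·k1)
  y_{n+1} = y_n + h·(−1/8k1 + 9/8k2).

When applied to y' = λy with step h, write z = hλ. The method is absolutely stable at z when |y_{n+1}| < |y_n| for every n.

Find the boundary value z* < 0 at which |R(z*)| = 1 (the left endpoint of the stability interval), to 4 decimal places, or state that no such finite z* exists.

Test eqn y'=λy, z=hλ:
  k1=λy_n ⇒ h·k1=z·y_n;  k2=λ(1+2/5z)y_n ⇒ h·k2=z(1+2/5z)y_n
  y_{n+1}/y_n = 1 − 1/8z + 9/8z(1+2/5z) = 1 + z + 9/20z²
  ⇒ R(z) = 1 + z + 9/20z².

Boundary: |R(x)|=1, x<0.
x=-0.83: |R|=0.4800
R=1: x+9/20x²=0 ⇒ x=−20/9=-2.2222; min R=1−1/(4·9/20)=0.4444>−1
Confirm numerically:
  x=-1.941: |R|=0.75437 <1
  x=-1.728: |R|=0.61569 <1
  x=-1.343: |R|=0.46864 <1
  x=-2.697: |R|=1.57621 >1
  x=-2.512: |R|=1.32756 >1
  x=-2.272: |R|=1.05089 >1
So |R|<1 on (-2.2222, 0).

z* = -2.2222.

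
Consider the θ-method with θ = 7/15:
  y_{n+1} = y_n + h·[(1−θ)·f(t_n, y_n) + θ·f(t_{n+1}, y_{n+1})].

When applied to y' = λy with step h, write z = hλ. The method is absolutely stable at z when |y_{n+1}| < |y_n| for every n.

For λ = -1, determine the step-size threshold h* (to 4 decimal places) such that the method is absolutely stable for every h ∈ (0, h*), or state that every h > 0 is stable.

(-30.0000,0); λ=-1 ⇒ h* = (30)/1 = 30.0000.

Set f=λy, z=hλ:
  y_{n+1} = y_n + z·[8/15·y_n + 7/15·y_{n+1}] ⇒ (1 − 7/15z)y_{n+1} = (1 + 8/15z)y_n
  ⇒ R(z) = (1 + 8/15z)/(1 − 7/15z).

Need |R(x)|<1, x<0.
x=-0.3: |R|=0.7368
R=−1: 1+8/15x = −1+7/15x ⇒ -1/15x=2 ⇒ x=2/(-1/15)=-30.0000
Confirm numerically:
  x=-28.252: |R|=0.99178 <1
  x=-25.412: |R|=0.97621 <1
  x=-21.272: |R|=0.94675 <1
  x=-17.710: |R|=0.91156 <1
  x=-30.432: |R|=1.00189 >1
  x=-30.402: |R|=1.00176 >1
Stable set (-30.0000, 0).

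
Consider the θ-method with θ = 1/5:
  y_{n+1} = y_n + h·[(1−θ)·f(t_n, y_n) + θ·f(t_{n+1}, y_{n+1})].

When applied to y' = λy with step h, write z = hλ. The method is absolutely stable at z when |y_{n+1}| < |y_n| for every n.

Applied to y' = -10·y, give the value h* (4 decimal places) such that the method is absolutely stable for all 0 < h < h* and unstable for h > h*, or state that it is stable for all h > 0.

Test eqn y'=λy, z=hλ:
  y_{n+1} = y_n + z·[4/5·y_n + 1/5·y_{n+1}] ⇒ (1 − 1/5z)y_{n+1} = (1 + 4/5z)y_n
  R(z) = (1 + 4/5z)/(1 − 1/5z).

Boundary: |R(x)|=1, x<0.
x=-1.2: |R|=0.0323
R=−1: 1+4/5x = −1+1/5x ⇒ -3/5x=2 ⇒ x=2/(-3/5)=-3.3333
Confirm numerically:
  x=-3.033: |R|=0.88784 <1
  x=-3.028: |R|=0.88590 <1
  x=-1.449: |R|=0.12343 <1
  x=-3.665: |R|=1.11483 >1
  x=-3.552: |R|=1.07671 >1
Interval (-3.3333, 0).

(-3.3333,0); λ=-10 ⇒ h* = (10/3)/10 = 0.3333.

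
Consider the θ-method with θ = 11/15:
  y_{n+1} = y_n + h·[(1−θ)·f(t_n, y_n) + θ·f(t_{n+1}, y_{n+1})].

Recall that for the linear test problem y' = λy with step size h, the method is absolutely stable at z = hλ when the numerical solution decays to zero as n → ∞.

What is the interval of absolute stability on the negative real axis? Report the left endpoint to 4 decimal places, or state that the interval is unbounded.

interval (−∞, 0).

Set f=λy, z=hλ:
  y_{n+1} = y_n + z·[4/15·y_n + 11/15·y_{n+1}] ⇒ (1 − 11/15z)y_{n+1} = (1 + 4/15z)y_n
  Hence R(z) = (1 + 4/15z)/(1 − 11/15z).

Solve |R(x)|<1 on ℝ⁻.
x=-1.01: |R|=0.4198
x=-2: |R|=0.1892
x=-10: |R|=0.2000
x=-100: |R|=0.3453
θ=11/15≥1/2 ⇒ |1+4/15x|<|1−11/15x| ∀x<0 ⇒ interval (−∞,0).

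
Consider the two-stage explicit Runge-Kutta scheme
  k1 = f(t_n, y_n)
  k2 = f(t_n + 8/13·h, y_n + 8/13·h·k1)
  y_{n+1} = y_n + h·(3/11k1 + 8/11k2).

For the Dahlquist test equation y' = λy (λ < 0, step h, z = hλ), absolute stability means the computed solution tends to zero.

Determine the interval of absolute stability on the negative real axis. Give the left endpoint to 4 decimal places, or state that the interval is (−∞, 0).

Test eqn y'=λy, z=hλ:
  k1=λy_n ⇒ h·k1=z·y_n;  k2=λ(1+8/13z)y_n ⇒ h·k2=z(1+8/13z)y_n
  y_{n+1}/y_n = 1 + 3/11z + 8/11z(1+8/13z) = 1 + z + 64/143z²
  so R(z) = 1 + z + 64/143z².

Need |R(x)|<1, x<0.
x=-1.59: |R|=0.5415
R=1: x+64/143x²=0 ⇒ x=−143/64=-2.2344; min R=1−1/(4·64/143)=0.4414>−1
Confirm numerically:
  x=-1.818: |R|=0.66122 <1
  x=-1.668: |R|=0.57719 <1
  x=-1.071: |R|=0.44236 <1
  x=-2.830: |R|=1.75440 >1
  x=-2.579: |R|=1.39778 >1
  x=-2.573: |R|=1.38994 >1
Stable set (-2.2344, 0).

(-2.2344, 0).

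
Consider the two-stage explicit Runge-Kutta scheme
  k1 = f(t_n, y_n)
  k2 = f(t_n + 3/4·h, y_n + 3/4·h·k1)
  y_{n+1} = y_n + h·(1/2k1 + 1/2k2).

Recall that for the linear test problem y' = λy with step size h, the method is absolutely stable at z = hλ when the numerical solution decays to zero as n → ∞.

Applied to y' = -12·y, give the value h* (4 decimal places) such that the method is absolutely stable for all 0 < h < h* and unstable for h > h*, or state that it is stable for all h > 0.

Test eqn y'=λy, z=hλ:
  k1=λy_n ⇒ h·k1=z·y_n;  k2=λ(1+3/4z)y_n ⇒ h·k2=z(1+3/4z)y_n
  y_{n+1}/y_n = 1 + 1/2z + 1/2z(1+3/4z) = 1 + z + 3/8z²
  ⇒ R(z) = 1 + z + 3/8z².

Solve |R(x)|<1 on ℝ⁻.
x=-1.06: |R|=0.3613
R=1: x+3/8x²=0 ⇒ x=−8/3=-2.6667; min R=1−1/(4·3/8)=0.3333>−1
Confirm numerically:
  x=-2.272: |R|=0.66374 <1
  x=-1.883: |R|=0.44663 <1
  x=-1.654: |R|=0.37189 <1
  x=-1.086: |R|=0.35627 <1
  x=-2.925: |R|=1.28336 >1
  x=-2.862: |R|=1.20964 >1
  x=-2.688: |R|=1.02150 >1
Interval (-2.6667, 0).

(-2.6667,0); λ=-12 ⇒ h* = (8/3)/12 = 0.2222.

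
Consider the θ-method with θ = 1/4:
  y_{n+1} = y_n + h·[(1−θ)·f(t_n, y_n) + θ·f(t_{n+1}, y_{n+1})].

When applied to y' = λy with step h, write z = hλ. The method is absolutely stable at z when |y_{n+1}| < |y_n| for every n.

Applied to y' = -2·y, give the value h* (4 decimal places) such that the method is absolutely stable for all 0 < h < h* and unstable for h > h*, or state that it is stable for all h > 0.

Test eqn y'=λy, z=hλ:
  y_{n+1} = y_n + z·[3/4·y_n + 1/4·y_{n+1}] ⇒ (1 − 1/4z)y_{n+1} = (1 + 3/4z)y_n
  R(z) = (1 + 3/4z)/(1 − 1/4z).

Need |R(x)|<1, x<0.
x=-1.56: |R|=0.1223
R=−1: 1+3/4x = −1+1/4x ⇒ -1/2x=2 ⇒ x=2/(-1/2)=-4.0000
Confirm numerically:
  x=-3.231: |R|=0.78730 <1
  x=-1.822: |R|=0.25180 <1
  x=-1.609: |R|=0.14744 <1
  x=-4.393: |R|=1.09365 >1
  x=-4.176: |R|=1.04305 >1
Interval (-4.0000, 0).

(-4.0000,0); λ=-2 ⇒ h* = (4)/2 = 2.0000.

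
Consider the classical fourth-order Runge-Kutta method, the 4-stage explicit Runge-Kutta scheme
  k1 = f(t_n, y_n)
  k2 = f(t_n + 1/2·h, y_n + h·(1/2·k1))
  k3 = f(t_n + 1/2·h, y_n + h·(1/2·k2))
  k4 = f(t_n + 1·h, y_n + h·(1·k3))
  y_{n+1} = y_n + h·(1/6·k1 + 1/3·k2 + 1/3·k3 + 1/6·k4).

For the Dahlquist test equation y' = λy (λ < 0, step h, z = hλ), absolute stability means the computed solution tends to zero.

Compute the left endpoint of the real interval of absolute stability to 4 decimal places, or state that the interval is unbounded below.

z* = -2.7853.

With y'=λy (z=hλ):
  order 4, 4-stage ⇒ R(z)=1+z+z^2/2+z^3/6+z^4/24
  (e.g. R(-0.48)=0.61898, |R|=0.61898)

Need |R(x)|<1, x<0.
x=-0.48: |R|=0.6190
|R(-2.55)|=0.6995 |R(-1.39)|=0.2840 |R(-0.55)|=0.5773
Bisect:
  x_lo=-3.5959 |R|=3.0866  x_hi=-0.2071 |R|=0.8129
  mid=-1.90153 |R|=0.30520 →hi
  mid=-2.74873 |R|=0.94626 →hi
  mid=-3.17234 |R|=1.75854 →lo
  mid=-2.96053 |R|=1.29800 →lo
  mid=-2.85463 |R|=1.10968 →lo
  mid=-2.80168 |R|=1.02499 →lo
  mid=-2.77521 |R|=0.98490 →hi
  mid=-2.78845 |R|=1.00476 →lo
  mid=-2.78183 |R|=0.99479 →hi
  ...
  [-2.78534,-2.78514] ⇒ x*=-2.7853
So |R|<1 on (-2.7853, 0).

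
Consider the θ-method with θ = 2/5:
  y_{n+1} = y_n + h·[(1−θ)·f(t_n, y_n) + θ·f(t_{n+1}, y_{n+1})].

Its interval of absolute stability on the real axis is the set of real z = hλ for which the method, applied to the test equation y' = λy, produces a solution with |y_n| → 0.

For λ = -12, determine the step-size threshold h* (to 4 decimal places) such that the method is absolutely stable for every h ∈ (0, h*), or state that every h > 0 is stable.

(-10.0000,0); λ=-12 ⇒ h* = (10)/12 = 0.8333.

On y'=λy, z=hλ:
  y_{n+1} = y_n + z·[3/5·y_n + 2/5·y_{n+1}] ⇒ (1 − 2/5z)y_{n+1} = (1 + 3/5z)y_n
  ⇒ R(z) = (1 + 3/5z)/(1 − 2/5z).

Solve |R(x)|<1 on ℝ⁻.
x=-1.28: |R|=0.1534
R=−1: 1+3/5x = −1+2/5x ⇒ -1/5x=2 ⇒ x=2/(-1/5)=-10.0000
Confirm numerically:
  x=-9.166: |R|=0.96426 <1
  x=-9.020: |R|=0.95747 <1
  x=-6.289: |R|=0.78888 <1
  x=-10.574: |R|=1.02195 >1
  x=-10.342: |R|=1.01332 >1
  x=-10.100: |R|=1.00397 >1
Interval (-10.0000, 0).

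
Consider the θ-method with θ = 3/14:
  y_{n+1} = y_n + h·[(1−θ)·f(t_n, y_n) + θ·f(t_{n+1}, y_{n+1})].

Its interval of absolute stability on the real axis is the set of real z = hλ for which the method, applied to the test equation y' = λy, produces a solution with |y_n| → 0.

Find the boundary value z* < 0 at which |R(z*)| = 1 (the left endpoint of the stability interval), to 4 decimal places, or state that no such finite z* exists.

Set f=λy, z=hλ:
  y_{n+1} = y_n + z·[11/14·y_n + 3/14·y_{n+1}] ⇒ (1 − 3/14z)y_{n+1} = (1 + 11/14z)y_n
  so R(z) = (1 + 11/14z)/(1 − 3/14z).

Find x<0 with |R(x)|<1.
x=-1.46: |R|=0.1121
R=−1: 1+11/14x = −1+3/14x ⇒ -4/7x=2 ⇒ x=2/(-4/7)=-3.5000
Confirm numerically:
  x=-2.337: |R|=0.55718 <1
  x=-2.254: |R|=0.51989 <1
  x=-1.495: |R|=0.13227 <1
  x=-1.463: |R|=0.11382 <1
  x=-3.794: |R|=1.09266 >1
  x=-3.574: |R|=1.02395 >1
Stable set (-3.5000, 0).

z* = -3.5000.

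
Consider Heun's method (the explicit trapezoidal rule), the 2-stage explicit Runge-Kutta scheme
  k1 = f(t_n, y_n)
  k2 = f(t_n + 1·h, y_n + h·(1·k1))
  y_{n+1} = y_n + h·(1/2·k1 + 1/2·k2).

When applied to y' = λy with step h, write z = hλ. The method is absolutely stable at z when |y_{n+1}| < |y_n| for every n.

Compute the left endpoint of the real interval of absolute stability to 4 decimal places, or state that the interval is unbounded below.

left endpoint -2.0000.

On y'=λy, z=hλ:
  order 2, 2-stage ⇒ R(z)=1+z+z^2/2
  (e.g. R(-0.89)=0.50605, |R|=0.50605)

Find x<0 with |R(x)|<1.
x=-0.89: |R|=0.5061
|R(-2.25)|=1.2812 |R(-1.05)|=0.5012 |R(-0.76)|=0.5288
Bisect:
  x_lo=-2.6451 |R|=1.8533  x_hi=-0.1982 |R|=0.8214
  mid=-1.42168 |R|=0.58891 →hi
  mid=-2.03342 |R|=1.03397 →lo
  mid=-1.72755 |R|=0.76466 →hi
  mid=-1.88048 |R|=0.88763 →hi
  mid=-1.95695 |R|=0.95788 →hi
  mid=-1.99518 |R|=0.99519 →hi
  mid=-2.01430 |R|=1.01440 →lo
  mid=-2.00474 |R|=1.00475 →lo
  mid=-1.99996 |R|=0.99996 →hi
  ...
  [-2.00011,-1.99996] ⇒ x*=-2.0000
Interval (-2.0000, 0).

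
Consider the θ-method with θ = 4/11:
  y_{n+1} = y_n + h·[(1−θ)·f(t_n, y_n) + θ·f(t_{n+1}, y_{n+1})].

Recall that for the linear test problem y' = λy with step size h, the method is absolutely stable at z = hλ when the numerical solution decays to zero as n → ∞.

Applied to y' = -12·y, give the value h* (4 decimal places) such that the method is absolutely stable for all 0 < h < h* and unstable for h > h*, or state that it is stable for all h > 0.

(-7.3333,0); λ=-12 ⇒ h* = (22/3)/12 = 0.6111.

Set f=λy, z=hλ:
  y_{n+1} = y_n + z·[7/11·y_n + 4/11·y_{n+1}] ⇒ (1 − 4/11z)y_{n+1} = (1 + 7/11z)y_n
  ⇒ R(z) = (1 + 7/11z)/(1 − 4/11z).

Find x<0 with |R(x)|<1.
x=-0.74: |R|=0.4169
R=−1: 1+7/11x = −1+4/11x ⇒ -3/11x=2 ⇒ x=2/(-3/11)=-7.3333
Confirm numerically:
  x=-7.100: |R|=0.98223 <1
  x=-6.948: |R|=0.97020 <1
  x=-6.880: |R|=0.96469 <1
  x=-4.873: |R|=0.75794 <1
  x=-7.549: |R|=1.01571 >1
  x=-7.371: |R|=1.00279 >1
So |R|<1 on (-7.3333, 0).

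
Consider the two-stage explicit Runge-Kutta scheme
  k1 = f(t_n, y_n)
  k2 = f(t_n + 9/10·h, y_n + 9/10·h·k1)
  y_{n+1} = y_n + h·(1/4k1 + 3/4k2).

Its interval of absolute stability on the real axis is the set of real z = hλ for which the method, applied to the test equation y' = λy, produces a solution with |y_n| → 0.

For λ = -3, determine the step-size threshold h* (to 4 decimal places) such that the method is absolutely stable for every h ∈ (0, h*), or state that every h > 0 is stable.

Test eqn y'=λy, z=hλ:
  k1=λy_n ⇒ h·k1=z·y_n;  k2=λ(1+9/10z)y_n ⇒ h·k2=z(1+9/10z)y_n
  y_{n+1}/y_n = 1 + 1/4z + 3/4z(1+9/10z) = 1 + z + 27/40z²
  Hence R(z) = 1 + z + 27/40z².

Solve |R(x)|<1 on ℝ⁻.
x=-1.51: |R|=1.0291
R=1: x+27/40x²=0 ⇒ x=−40/27=-1.4815; min R=1−1/(4·27/40)=0.6296>−1
Confirm numerically:
  x=-1.306: |R|=0.84530 <1
  x=-1.030: |R|=0.68611 <1
  x=-1.014: |R|=0.68003 <1
  x=-0.784: |R|=0.63089 <1
  x=-1.867: |R|=1.48584 >1
  x=-1.557: |R|=1.07937 >1
So |R|<1 on (-1.4815, 0).

(-1.4815,0); λ=-3 ⇒ h* = (40/27)/3 = 0.4938.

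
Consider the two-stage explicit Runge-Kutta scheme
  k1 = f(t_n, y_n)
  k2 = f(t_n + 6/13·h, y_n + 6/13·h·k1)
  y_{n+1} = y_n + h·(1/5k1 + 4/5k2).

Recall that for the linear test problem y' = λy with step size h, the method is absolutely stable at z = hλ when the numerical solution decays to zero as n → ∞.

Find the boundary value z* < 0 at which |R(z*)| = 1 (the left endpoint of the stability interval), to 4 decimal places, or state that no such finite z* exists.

Test eqn y'=λy, z=hλ:
  k1=λy_n ⇒ h·k1=z·y_n;  k2=λ(1+6/13z)y_n ⇒ h·k2=z(1+6/13z)y_n
  y_{n+1}/y_n = 1 + 1/5z + 4/5z(1+6/13z) = 1 + z + 24/65z²
  Hence R(z) = 1 + z + 24/65z².

Solve |R(x)|<1 on ℝ⁻.
x=-1.75: |R|=0.3808
R=1: x+24/65x²=0 ⇒ x=−65/24=-2.7083; min R=1−1/(4·24/65)=0.3229>−1
Confirm numerically:
  x=-2.530: |R|=0.83341 <1
  x=-1.697: |R|=0.36631 <1
  x=-1.168: |R|=0.33571 <1
  x=-3.282: |R|=1.69518 >1
  x=-3.018: |R|=1.34507 >1
  x=-2.809: |R|=1.10441 >1
So |R|<1 on (-2.7083, 0).

left endpoint -2.7083.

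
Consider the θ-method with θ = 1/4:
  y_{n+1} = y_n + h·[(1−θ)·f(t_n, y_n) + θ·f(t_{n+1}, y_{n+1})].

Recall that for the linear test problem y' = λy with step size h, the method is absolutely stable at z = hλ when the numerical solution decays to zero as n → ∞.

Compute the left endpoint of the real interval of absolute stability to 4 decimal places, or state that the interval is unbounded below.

With y'=λy (z=hλ):
  y_{n+1} = y_n + z·[3/4·y_n + 1/4·y_{n+1}] ⇒ (1 − 1/4z)y_{n+1} = (1 + 3/4z)y_n
  so R(z) = (1 + 3/4z)/(1 − 1/4z).

Find x<0 with |R(x)|<1.
x=-1.3: |R|=0.0189
R=−1: 1+3/4x = −1+1/4x ⇒ -1/2x=2 ⇒ x=2/(-1/2)=-4.0000
Confirm numerically:
  x=-3.776: |R|=0.94239 <1
  x=-3.761: |R|=0.93841 <1
  x=-2.410: |R|=0.50390 <1
  x=-4.284: |R|=1.06857 >1
  x=-4.197: |R|=1.04807 >1
So |R|<1 on (-4.0000, 0).

left endpoint -4.0000.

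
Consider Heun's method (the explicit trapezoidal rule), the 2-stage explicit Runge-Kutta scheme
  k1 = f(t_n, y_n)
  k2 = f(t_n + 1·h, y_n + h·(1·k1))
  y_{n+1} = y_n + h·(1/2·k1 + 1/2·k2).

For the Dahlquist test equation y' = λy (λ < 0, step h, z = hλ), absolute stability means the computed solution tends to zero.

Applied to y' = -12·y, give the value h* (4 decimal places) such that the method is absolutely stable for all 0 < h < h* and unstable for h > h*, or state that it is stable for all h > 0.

On y'=λy, z=hλ:
  order 2, 2-stage ⇒ R(z)=1+z+z^2/2
  (e.g. R(-1.48)=0.61520, |R|=0.61520)

Find x<0 with |R(x)|<1.
x=-1.48: |R|=0.6152
|R(-1.94)|=0.9418 |R(-1.82)|=0.8362 |R(-0.88)|=0.5072
Bisect:
  x_lo=-2.5769 |R|=1.7434  x_hi=-0.2664 |R|=0.7691
  mid=-1.42168 |R|=0.58891 →hi
  mid=-1.99931 |R|=0.99931 →hi
  mid=-2.28812 |R|=1.32963 →lo
  mid=-2.14372 |R|=1.15404 →lo
  mid=-2.07151 |R|=1.07407 →lo
  mid=-2.03541 |R|=1.03604 →lo
  mid=-2.01736 |R|=1.01751 →lo
  mid=-2.00833 |R|=1.00837 →lo
  ...
  [-2.00001,-1.99987] ⇒ x*=-2.0000
Interval (-2.0000, 0).

(-2.0000,0); λ=-12 ⇒ h* = 0.1667.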